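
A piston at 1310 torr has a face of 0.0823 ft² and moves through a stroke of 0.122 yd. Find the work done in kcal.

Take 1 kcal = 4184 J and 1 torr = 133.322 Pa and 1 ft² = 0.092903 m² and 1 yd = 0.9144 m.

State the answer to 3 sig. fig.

1310 torr → 174652 Pa
0.0823 ft² → 0.00764592 m²
F = P × A = 174652 × 0.00764592 = 1335.38 N
0.122 yd → 0.111557 m
W = F × d = 1335.38 × 0.111557 = 148.971 J
In kcal: 148.971 / 4184 = 0.0356049 kcal

0.0356 kcal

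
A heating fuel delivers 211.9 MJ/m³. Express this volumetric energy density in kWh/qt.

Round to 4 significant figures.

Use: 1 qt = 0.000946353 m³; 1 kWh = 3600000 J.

211.9 MJ/m³ × 1000000 J/MJ = 2.119×10⁸ J/m³
2.119×10⁸ J/m³ ÷ 3600000 J/kWh × 0.000946353 m³/qt = 0.0557034 kWh/qt

0.05570 kWh/qt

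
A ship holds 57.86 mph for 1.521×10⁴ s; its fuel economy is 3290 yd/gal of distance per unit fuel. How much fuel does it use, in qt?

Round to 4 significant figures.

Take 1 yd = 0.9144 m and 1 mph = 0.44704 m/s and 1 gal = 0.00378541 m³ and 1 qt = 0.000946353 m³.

523.1 qt

57.86 mph → 25.8657 m/s
d = v × t = 25.8657 × 15210 = 393417 m
3290 yd/gal → 794729 m/m³
V = d / (distance per unit fuel) = 393417 / 794729 = 0.495033 m³
In qt: 0.495033 / 0.000946353 = 523.096 qt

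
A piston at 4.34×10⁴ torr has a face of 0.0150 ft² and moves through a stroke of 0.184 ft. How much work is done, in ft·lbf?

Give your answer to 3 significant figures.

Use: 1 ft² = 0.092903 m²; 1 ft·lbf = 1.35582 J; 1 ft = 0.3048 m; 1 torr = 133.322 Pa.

4.34×10⁴ torr → 5.78617×10⁶ Pa
0.0150 ft² → 0.00139354 m²
F = P × A = 5.78617×10⁶ × 0.00139354 = 8063.26 N
0.184 ft → 0.0560832 m
W = F × d = 8063.26 × 0.0560832 = 452.213 J
In ft·lbf: 452.213 / 1.35582 = 333.535 ft·lbf

334 ft·lbf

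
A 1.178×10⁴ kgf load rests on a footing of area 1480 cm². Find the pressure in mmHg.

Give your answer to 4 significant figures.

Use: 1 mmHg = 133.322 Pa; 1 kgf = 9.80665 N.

1.178×10⁴ kgf × 9.80665 → 115522 N
1480 cm² × 0.0001 → 0.148 m²
P = F / A = 115522 N / 0.148 m² = 780554 Pa
780554 Pa ÷ (133.322 Pa/mmHg) = 5854.65 mmHg

5855 mmHg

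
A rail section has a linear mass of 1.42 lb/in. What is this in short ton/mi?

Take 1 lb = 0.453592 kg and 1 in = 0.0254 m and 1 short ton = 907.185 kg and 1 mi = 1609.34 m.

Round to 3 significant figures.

45.0 short ton/mi

1.42 lb/in × 0.453592 kg/lb ÷ 0.0254 m/in = 25.3583 kg/m
25.3583 kg/m ÷ 907.185 kg/short ton × 1609.34 m/mi = 44.9855 short ton/mi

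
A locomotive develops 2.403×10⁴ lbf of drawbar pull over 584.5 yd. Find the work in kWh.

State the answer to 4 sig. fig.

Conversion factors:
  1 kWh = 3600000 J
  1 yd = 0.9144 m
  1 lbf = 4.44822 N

2.403×10⁴ lbf × 4.44822 = 106891 N
584.5 yd × 0.9144 = 534.467 m
W = F × d = 106891 N × 534.467 m = 5.71297×10⁷ J
5.71297×10⁷ J ÷ (3600000 J/kWh) = 15.8694 kWh

15.87 kWh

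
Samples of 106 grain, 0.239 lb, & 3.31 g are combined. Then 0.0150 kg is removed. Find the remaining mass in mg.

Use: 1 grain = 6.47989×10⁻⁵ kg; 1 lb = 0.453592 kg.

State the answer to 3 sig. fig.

106 grain × 6.47989×10⁻⁵ → 0.00686868 kg
0.239 lb × 0.453592 → 0.108408 kg
3.31 g × 0.001 → 0.00331 kg
0.0150 kg (already kg)
Sum: 0.00686868 + 0.108408 + 0.00331 − 0.015 = 0.103587 kg
In mg: 0.103587 / 10⁻⁶ = 103587 mg

1.04×10⁵ mg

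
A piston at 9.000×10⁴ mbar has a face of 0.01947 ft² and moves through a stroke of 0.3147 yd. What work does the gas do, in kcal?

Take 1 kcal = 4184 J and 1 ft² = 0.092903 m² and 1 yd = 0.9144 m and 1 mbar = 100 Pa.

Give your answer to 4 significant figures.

9.000×10⁴ mbar → 9×10⁶ Pa
0.01947 ft² → 0.00180882 m²
F = P × A = 9×10⁶ × 0.00180882 = 16279.4 N
0.3147 yd → 0.287762 m
W = F × d = 16279.4 × 0.287762 = 4684.59 J
In kcal: 4684.59 / 4184 = 1.11964 kcal

1.120 kcal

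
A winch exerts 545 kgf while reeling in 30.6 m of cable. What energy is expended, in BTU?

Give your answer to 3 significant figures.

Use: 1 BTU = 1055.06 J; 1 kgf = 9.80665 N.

155 BTU

545 kgf × 9.80665 = 5344.62 N
W = F × d = 5344.62 N × 30.6 m = 163545 J
163545 J ÷ (1055.06 J/BTU) = 155.01 BTU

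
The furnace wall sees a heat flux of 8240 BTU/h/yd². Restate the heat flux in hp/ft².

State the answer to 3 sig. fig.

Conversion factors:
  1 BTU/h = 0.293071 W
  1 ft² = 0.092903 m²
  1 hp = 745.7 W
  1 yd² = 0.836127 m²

0.360 hp/ft²

8240 BTU/h/yd² × 0.293071 W/BTU/h ÷ 0.836127 m²/yd² = 2888.2 W/m²
2888.2 W/m² ÷ 745.7 W/hp × 0.092903 m²/ft² = 0.359826 hp/ft²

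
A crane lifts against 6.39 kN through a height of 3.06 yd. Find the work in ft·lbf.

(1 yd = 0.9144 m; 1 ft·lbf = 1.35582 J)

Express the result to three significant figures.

1.32×10⁴ ft·lbf

6.39 kN × 1000 = 6390 N
3.06 yd × 0.9144 = 2.79806 m
W = F × d = 6390 N × 2.79806 m = 17879.6 J
17879.6 J ÷ (1.35582 J/ft·lbf) = 13187.3 ft·lbf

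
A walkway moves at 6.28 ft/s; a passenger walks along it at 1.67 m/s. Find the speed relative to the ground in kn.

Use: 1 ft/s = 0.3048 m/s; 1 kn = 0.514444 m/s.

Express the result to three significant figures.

6.28 ft/s × 0.3048 = 1.91414 m/s
1.67 m/s (already m/s)
Combined: 1.91414 + 1.67 = 3.58414 m/s
In kn: 3.58414 / 0.514444 = 6.96702 kn

6.97 kn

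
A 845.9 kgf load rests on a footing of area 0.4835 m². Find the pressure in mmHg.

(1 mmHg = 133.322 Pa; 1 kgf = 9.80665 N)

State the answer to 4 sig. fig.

845.9 kgf × 9.80665 = 8295.45 N
P = F / A = 8295.45 N / 0.4835 m² = 17157.1 Pa
17157.1 Pa ÷ (133.322 Pa/mmHg) = 128.689 mmHg

128.7 mmHg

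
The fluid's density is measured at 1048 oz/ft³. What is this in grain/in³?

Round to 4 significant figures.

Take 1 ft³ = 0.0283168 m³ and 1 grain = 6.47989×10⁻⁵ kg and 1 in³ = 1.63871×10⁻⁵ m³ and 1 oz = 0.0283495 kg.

1048 oz/ft³ × 0.0283495 kg/oz ÷ 0.0283168 m³/ft³ = 1049.21 kg/m³
1049.21 kg/m³ ÷ 6.47989×10⁻⁵ kg/grain × 1.63871×10⁻⁵ m³/in³ = 265.336 grain/in³

265.3 grain/in³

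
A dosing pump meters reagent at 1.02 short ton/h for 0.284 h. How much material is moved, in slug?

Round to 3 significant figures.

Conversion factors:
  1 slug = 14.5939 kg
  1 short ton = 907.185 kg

1.02 short ton/h → 0.257036 kg/s
0.284 h → 1022.4 s
m = ṁ × t = 0.257036 × 1022.4 = 262.794 kg
In slug: 262.794 / 14.5939 = 18.0071 slug

18.0 slug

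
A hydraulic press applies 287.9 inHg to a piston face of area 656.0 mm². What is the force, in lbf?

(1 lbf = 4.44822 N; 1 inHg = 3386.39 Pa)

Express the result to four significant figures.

143.8 lbf

287.9 inHg × 3386.39 → 974942 Pa
656.0 mm² × 10⁻⁶ → 6.56×10⁻⁴ m²
F = P × A = 974942 Pa × 6.56×10⁻⁴ m² = 639.562 N
639.562 N ÷ (4.44822 N/lbf) = 143.779 lbf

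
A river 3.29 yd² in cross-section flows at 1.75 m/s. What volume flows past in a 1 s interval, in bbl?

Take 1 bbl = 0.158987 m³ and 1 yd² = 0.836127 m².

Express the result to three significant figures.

30.3 bbl

3.29 yd² × 0.836127 → 2.75086 m²
V = v × A × t = 1.75 m/s × 2.75086 m² × 1 s = 4.814 m³
4.814 m³ ÷ (0.158987 m³/bbl) = 30.2792 bbl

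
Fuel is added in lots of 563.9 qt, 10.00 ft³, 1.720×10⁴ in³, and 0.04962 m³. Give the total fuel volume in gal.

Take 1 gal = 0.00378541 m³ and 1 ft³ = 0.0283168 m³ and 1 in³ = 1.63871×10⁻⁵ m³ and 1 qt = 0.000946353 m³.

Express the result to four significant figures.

303.3 gal

563.9 qt × 0.000946353 = 0.533648 m³
10.00 ft³ × 0.0283168 = 0.283168 m³
1.720×10⁴ in³ × 1.63871×10⁻⁵ = 0.281858 m³
0.04962 m³ (already m³)
Combined: 0.533648 + 0.283168 + 0.281858 + 0.04962 = 1.14829 m³
In gal: 1.14829 / 0.00378541 = 303.346 gal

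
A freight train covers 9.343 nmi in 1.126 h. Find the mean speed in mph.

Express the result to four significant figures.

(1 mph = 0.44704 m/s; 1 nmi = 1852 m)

9.549 mph

9.343 nmi × 1852 → 17303.2 m
1.126 h × 3600 → 4053.6 s
v = d / t = 17303.2 m / 4053.6 s = 4.2686 m/s
4.2686 m/s ÷ (0.44704 m/s/mph) = 9.54859 mph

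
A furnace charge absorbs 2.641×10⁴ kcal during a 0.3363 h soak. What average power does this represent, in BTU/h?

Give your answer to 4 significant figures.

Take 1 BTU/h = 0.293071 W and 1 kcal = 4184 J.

2.641×10⁴ kcal × 4184 = 1.10499×10⁸ J
0.3363 h × 3600 = 1210.68 s
P = E / t = 1.10499×10⁸ J / 1210.68 s = 91270.2 W
91270.2 W ÷ (0.293071 W/BTU/h) = 311427 BTU/h

3.114×10⁵ BTU/h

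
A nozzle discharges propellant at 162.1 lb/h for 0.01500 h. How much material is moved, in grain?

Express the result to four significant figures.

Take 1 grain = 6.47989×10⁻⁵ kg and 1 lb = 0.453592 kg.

1.702×10⁴ grain

162.1 lb/h → 0.0204242 kg/s
0.01500 h → 54 s
m = ṁ × t = 0.0204242 × 54 = 1.10291 kg
In grain: 1.10291 / 6.47989×10⁻⁵ = 17020.5 grain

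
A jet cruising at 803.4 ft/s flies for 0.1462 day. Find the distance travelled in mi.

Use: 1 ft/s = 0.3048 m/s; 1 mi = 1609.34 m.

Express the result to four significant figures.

1922 mi

803.4 ft/s × 0.3048 = 244.876 m/s
0.1462 day × 86400 = 12631.7 s
d = v × t = 244.876 m/s × 12631.7 s = 3.0932×10⁶ m
3.0932×10⁶ m ÷ (1609.34 m/mi) = 1922.03 mi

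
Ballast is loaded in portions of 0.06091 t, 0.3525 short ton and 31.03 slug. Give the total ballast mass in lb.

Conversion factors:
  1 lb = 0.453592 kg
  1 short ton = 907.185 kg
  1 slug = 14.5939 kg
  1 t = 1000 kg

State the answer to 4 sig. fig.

1838 lb

0.06091 t × 1000 = 60.91 kg
0.3525 short ton × 907.185 = 319.783 kg
31.03 slug × 14.5939 = 452.849 kg
Combined: 60.91 + 319.783 + 452.849 = 833.542 kg
In lb: 833.542 / 0.453592 = 1837.65 lb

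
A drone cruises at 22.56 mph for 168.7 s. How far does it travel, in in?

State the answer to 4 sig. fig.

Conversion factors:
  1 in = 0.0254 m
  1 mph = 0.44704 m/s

6.698×10⁴ in

22.56 mph × 0.44704 → 10.0852 m/s
d = v × t = 10.0852 m/s × 168.7 s = 1701.37 m
1701.37 m ÷ (0.0254 m/in) = 66983.1 in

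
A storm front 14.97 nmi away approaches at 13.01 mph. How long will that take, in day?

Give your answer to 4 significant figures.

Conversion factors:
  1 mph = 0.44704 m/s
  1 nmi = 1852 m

0.05517 day

14.97 nmi × 1852 = 27724.4 m
13.01 mph × 0.44704 = 5.81599 m/s
t = d / v = 27724.4 m / 5.81599 m/s = 4766.93 s
4766.93 s ÷ (86400 s/day) = 0.0551728 day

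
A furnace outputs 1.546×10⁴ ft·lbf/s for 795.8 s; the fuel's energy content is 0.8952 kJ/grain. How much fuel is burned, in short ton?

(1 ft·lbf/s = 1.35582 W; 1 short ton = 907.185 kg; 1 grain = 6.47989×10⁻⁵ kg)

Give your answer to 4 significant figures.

0.001331 short ton

1.546×10⁴ ft·lbf/s → 20961 W
E = P × t = 20961 × 795.8 = 1.66808×10⁷ J
0.8952 kJ/grain → 1.3815×10⁷ J/kg
m = E / e_s = 1.66808×10⁷ / 1.3815×10⁷ = 1.20744 kg
In short ton: 1.20744 / 907.185 = 0.00133097 short ton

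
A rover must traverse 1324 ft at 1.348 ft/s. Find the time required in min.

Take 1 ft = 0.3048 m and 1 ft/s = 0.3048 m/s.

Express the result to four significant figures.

16.37 min

1324 ft × 0.3048 = 403.555 m
1.348 ft/s × 0.3048 = 0.41087 m/s
t = d / v = 403.555 m / 0.41087 m/s = 982.196 s
982.196 s ÷ (60 s/min) = 16.3699 min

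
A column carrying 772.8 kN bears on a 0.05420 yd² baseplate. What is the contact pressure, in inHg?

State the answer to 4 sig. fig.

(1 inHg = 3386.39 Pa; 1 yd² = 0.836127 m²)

772.8 kN × 1000 → 772800 N
0.05420 yd² × 0.836127 → 0.0453181 m²
P = F / A = 772800 N / 0.0453181 m² = 1.70528×10⁷ Pa
1.70528×10⁷ Pa ÷ (3386.39 Pa/inHg) = 5035.69 inHg

5036 inHg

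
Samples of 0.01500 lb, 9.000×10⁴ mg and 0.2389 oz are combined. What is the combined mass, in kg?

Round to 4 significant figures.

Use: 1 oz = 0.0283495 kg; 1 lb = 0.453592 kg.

0.1036 kg

0.01500 lb × 0.453592 = 0.00680388 kg
9.000×10⁴ mg × 10⁻⁶ = 0.09 kg
0.2389 oz × 0.0283495 = 0.0067727 kg
Combined: 0.00680388 + 0.09 + 0.0067727 = 0.103577 kg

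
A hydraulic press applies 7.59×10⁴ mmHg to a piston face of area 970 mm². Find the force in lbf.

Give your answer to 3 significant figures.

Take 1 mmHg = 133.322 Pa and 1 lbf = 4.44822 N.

7.59×10⁴ mmHg × 133.322 = 1.01191×10⁷ Pa
970 mm² × 10⁻⁶ = 9.7×10⁻⁴ m²
F = P × A = 1.01191×10⁷ Pa × 9.7×10⁻⁴ m² = 9815.53 N
9815.53 N ÷ (4.44822 N/lbf) = 2206.62 lbf

2210 lbf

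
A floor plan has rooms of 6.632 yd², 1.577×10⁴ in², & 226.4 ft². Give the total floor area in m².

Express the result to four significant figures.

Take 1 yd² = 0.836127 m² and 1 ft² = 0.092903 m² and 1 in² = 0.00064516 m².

36.75 m²

6.632 yd² × 0.836127 = 5.54519 m²
1.577×10⁴ in² × 0.00064516 = 10.1742 m²
226.4 ft² × 0.092903 = 21.0332 m²
Combined: 5.54519 + 10.1742 + 21.0332 = 36.7526 m²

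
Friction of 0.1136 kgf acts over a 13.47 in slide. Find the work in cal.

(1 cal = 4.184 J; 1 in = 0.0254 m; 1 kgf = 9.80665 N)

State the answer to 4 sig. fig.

0.1136 kgf × 9.80665 → 1.11404 N
13.47 in × 0.0254 → 0.342138 m
W = F × d = 1.11404 N × 0.342138 m = 0.381155 J
0.381155 J ÷ (4.184 J/cal) = 0.0910982 cal

0.09110 cal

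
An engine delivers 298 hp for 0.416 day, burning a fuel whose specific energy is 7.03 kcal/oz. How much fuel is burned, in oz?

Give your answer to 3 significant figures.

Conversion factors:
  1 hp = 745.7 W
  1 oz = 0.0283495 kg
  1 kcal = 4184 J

2.72×10⁵ oz

298 hp → 222219 W
0.416 day → 35942.4 s
E = P × t = 222219 × 35942.4 = 7.98708×10⁹ J
7.03 kcal/oz → 1.03753×10⁶ J/kg
m = E / e_s = 7.98708×10⁹ / 1.03753×10⁶ = 7698.17 kg
In oz: 7698.17 / 0.0283495 = 271545 oz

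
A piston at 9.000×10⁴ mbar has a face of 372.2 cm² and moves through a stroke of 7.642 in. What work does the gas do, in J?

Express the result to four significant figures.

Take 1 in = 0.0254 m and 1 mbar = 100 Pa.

9.000×10⁴ mbar → 9×10⁶ Pa
372.2 cm² → 0.03722 m²
F = P × A = 9×10⁶ × 0.03722 = 334980 N
7.642 in → 0.194107 m
W = F × d = 334980 × 0.194107 = 65022 J

6.502×10⁴ J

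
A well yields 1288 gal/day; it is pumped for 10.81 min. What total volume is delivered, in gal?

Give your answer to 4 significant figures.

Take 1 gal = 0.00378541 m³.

1288 gal/day → 5.64306×10⁻⁵ m³/s
10.81 min → 648.6 s
V = Q × t = 5.64306×10⁻⁵ × 648.6 = 0.0366009 m³
In gal: 0.0366009 / 0.00378541 = 9.66894 gal

9.669 gal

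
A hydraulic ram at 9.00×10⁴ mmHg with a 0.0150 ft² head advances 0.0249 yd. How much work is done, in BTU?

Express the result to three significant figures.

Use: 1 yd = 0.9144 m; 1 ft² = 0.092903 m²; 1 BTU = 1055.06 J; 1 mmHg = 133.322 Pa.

9.00×10⁴ mmHg → 1.1999×10⁷ Pa
0.0150 ft² → 0.00139354 m²
F = P × A = 1.1999×10⁷ × 0.00139354 = 16721.1 N
0.0249 yd → 0.0227686 m
W = F × d = 16721.1 × 0.0227686 = 380.716 J
In BTU: 380.716 / 1055.06 = 0.360848 BTU

0.361 BTU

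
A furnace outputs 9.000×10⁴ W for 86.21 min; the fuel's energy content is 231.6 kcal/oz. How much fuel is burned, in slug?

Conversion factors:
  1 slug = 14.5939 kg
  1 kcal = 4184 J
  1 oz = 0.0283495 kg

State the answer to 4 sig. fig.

86.21 min → 5172.6 s
E = P × t = 90000 × 5172.6 = 4.65534×10⁸ J
231.6 kcal/oz → 3.4181×10⁷ J/kg
m = E / e_s = 4.65534×10⁸ / 3.4181×10⁷ = 13.6197 kg
In slug: 13.6197 / 14.5939 = 0.933246 slug

0.9332 slug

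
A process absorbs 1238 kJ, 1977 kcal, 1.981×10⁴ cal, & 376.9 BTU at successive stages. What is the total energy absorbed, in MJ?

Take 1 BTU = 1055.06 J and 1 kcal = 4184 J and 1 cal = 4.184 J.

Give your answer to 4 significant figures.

1238 kJ × 1000 → 1.238×10⁶ J
1977 kcal × 4184 → 8.27177×10⁶ J
1.981×10⁴ cal × 4.184 → 82885 J
376.9 BTU × 1055.06 → 397652 J
Total: 1.238×10⁶ + 8.27177×10⁶ + 82885 + 397652 = 9.99031×10⁶ J
In MJ: 9.99031×10⁶ / 1000000 = 9.99031 MJ

9.990 MJ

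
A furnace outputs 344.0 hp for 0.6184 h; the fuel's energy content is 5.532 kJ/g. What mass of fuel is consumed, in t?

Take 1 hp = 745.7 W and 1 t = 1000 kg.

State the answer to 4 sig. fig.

0.1032 t

344.0 hp → 256521 W
0.6184 h → 2226.24 s
E = P × t = 256521 × 2226.24 = 5.71077×10⁸ J
5.532 kJ/g → 5.532×10⁶ J/kg
m = E / e_s = 5.71077×10⁸ / 5.532×10⁶ = 103.232 kg
In t: 103.232 / 1000 = 0.103232 t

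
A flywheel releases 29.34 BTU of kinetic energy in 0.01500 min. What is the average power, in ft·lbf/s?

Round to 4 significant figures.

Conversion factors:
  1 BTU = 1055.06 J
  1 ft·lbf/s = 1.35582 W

2.537×10⁴ ft·lbf/s

29.34 BTU × 1055.06 = 30955.5 J
0.01500 min × 60 = 0.9 s
P = E / t = 30955.5 J / 0.9 s = 34395 W
34395 W ÷ (1.35582 W/ft·lbf/s) = 25368.4 ft·lbf/s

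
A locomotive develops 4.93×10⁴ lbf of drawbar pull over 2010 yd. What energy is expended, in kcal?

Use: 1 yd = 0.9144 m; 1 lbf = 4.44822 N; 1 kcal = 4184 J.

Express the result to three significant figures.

4.93×10⁴ lbf × 4.44822 → 219297 N
2010 yd × 0.9144 → 1837.94 m
W = F × d = 219297 N × 1837.94 m = 4.03055×10⁸ J
4.03055×10⁸ J ÷ (4184 J/kcal) = 96332.5 kcal

9.63×10⁴ kcal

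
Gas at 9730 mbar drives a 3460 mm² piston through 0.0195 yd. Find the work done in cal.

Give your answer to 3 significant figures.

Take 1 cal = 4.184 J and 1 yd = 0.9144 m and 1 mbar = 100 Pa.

14.3 cal

9730 mbar → 973000 Pa
3460 mm² → 0.00346 m²
F = P × A = 973000 × 0.00346 = 3366.58 N
0.0195 yd → 0.0178308 m
W = F × d = 3366.58 × 0.0178308 = 60.0288 J
In cal: 60.0288 / 4.184 = 14.3472 cal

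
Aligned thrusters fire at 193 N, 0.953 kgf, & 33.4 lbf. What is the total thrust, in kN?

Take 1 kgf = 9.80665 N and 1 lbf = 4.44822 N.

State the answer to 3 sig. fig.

0.351 kN

193 N (already N)
0.953 kgf × 9.80665 → 9.34574 N
33.4 lbf × 4.44822 → 148.571 N
Sum: 193 + 9.34574 + 148.571 = 350.917 N
In kN: 350.917 / 1000 = 0.350917 kN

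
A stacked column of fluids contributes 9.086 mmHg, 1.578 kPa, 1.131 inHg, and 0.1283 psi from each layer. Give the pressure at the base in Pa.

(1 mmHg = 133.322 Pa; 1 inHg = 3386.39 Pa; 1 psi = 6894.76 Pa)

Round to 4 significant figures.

9.086 mmHg × 133.322 → 1211.36 Pa
1.578 kPa × 1000 → 1578 Pa
1.131 inHg × 3386.39 → 3830.01 Pa
0.1283 psi × 6894.76 → 884.598 Pa
Total: 1211.36 + 1578 + 3830.01 + 884.598 = 7503.97 Pa

7504 Pa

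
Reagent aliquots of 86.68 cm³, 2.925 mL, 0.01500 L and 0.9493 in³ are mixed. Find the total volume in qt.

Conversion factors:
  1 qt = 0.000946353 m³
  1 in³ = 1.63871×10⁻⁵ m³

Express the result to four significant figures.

0.1270 qt

86.68 cm³ × 10⁻⁶ = 8.668×10⁻⁵ m³
2.925 mL × 10⁻⁶ = 2.925×10⁻⁶ m³
0.01500 L × 0.001 = 1.5×10⁻⁵ m³
0.9493 in³ × 1.63871×10⁻⁵ = 1.55563×10⁻⁵ m³
Combined: 8.668×10⁻⁵ + 2.925×10⁻⁶ + 1.5×10⁻⁵ + 1.55563×10⁻⁵ = 1.20161×10⁻⁴ m³
In qt: 1.20161×10⁻⁴ / 0.000946353 = 0.126973 qt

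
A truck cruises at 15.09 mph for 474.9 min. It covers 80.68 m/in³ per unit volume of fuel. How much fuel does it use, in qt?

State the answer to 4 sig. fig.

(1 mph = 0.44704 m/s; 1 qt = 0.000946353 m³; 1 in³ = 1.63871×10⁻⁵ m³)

15.09 mph → 6.74583 m/s
474.9 min → 28494 s
d = v × t = 6.74583 × 28494 = 192216 m
80.68 m/in³ → 4.92338×10⁶ m/m³
V = d / (distance per unit fuel) = 192216 / 4.92338×10⁶ = 0.0390415 m³
In qt: 0.0390415 / 0.000946353 = 41.2547 qt

41.25 qt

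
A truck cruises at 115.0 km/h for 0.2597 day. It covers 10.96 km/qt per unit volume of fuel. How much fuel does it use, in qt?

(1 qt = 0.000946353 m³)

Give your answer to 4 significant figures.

115.0 km/h → 31.9444 m/s
0.2597 day → 22438.1 s
d = v × t = 31.9444 × 22438.1 = 716772 m
10.96 km/qt → 1.15813×10⁷ m/m³
V = d / (distance per unit fuel) = 716772 / 1.15813×10⁷ = 0.0618905 m³
In qt: 0.0618905 / 0.000946353 = 65.399 qt

65.40 qt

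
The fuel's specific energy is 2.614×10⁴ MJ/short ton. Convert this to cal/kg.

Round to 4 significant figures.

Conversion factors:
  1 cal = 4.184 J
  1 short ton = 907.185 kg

2.614×10⁴ MJ/short ton × 1000000 J/MJ ÷ 907.185 kg/short ton = 2.88144×10⁷ J/kg
2.88144×10⁷ J/kg ÷ 4.184 J/cal = 6.88681×10⁶ cal/kg

6.887×10⁶ cal/kg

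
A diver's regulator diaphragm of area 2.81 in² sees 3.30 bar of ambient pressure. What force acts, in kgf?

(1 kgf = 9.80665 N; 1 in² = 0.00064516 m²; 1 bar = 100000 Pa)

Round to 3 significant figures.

61.0 kgf

3.30 bar × 100000 → 330000 Pa
2.81 in² × 0.00064516 → 0.0018129 m²
F = P × A = 330000 Pa × 0.0018129 m² = 598.257 N
598.257 N ÷ (9.80665 N/kgf) = 61.0052 kgf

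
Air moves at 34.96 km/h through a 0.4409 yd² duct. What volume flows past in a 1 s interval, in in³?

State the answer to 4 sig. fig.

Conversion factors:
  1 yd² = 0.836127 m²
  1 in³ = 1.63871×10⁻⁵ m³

2.185×10⁵ in³

34.96 km/h × (1/3.6) → 9.71111 m/s
0.4409 yd² × 0.836127 → 0.368648 m²
V = v × A × t = 9.71111 m/s × 0.368648 m² × 1 s = 3.57998 m³
3.57998 m³ ÷ (1.63871×10⁻⁵ m³/in³) = 218463 in³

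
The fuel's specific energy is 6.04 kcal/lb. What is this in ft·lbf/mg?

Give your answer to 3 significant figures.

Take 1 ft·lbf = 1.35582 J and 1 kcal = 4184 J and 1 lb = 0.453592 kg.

6.04 kcal/lb × 4184 J/kcal ÷ 0.453592 kg/lb = 55713.9 J/kg
55713.9 J/kg ÷ 1.35582 J/ft·lbf × 10⁻⁶ kg/mg = 0.0410924 ft·lbf/mg

0.0411 ft·lbf/mg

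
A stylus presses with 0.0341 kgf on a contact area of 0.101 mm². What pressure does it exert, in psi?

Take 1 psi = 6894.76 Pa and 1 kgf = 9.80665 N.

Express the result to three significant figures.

480 psi

0.0341 kgf × 9.80665 → 0.334407 N
0.101 mm² × 10⁻⁶ → 1.01×10⁻⁷ m²
P = F / A = 0.334407 N / 1.01×10⁻⁷ m² = 3.31096×10⁶ Pa
3.31096×10⁶ Pa ÷ (6894.76 Pa/psi) = 480.214 psi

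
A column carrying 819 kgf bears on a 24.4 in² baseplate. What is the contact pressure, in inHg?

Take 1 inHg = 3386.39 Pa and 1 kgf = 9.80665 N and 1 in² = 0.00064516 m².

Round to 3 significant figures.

819 kgf × 9.80665 → 8031.65 N
24.4 in² × 0.00064516 → 0.0157419 m²
P = F / A = 8031.65 N / 0.0157419 m² = 510208 Pa
510208 Pa ÷ (3386.39 Pa/inHg) = 150.664 inHg

151 inHg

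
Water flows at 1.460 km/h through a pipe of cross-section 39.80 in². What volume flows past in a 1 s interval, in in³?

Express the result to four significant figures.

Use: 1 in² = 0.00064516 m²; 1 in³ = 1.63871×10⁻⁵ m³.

1.460 km/h × (1/3.6) = 0.405556 m/s
39.80 in² × 0.00064516 = 0.0256774 m²
V = v × A × t = 0.405556 m/s × 0.0256774 m² × 1 s = 0.0104136 m³
0.0104136 m³ ÷ (1.63871×10⁻⁵ m³/in³) = 635.475 in³

635.5 in³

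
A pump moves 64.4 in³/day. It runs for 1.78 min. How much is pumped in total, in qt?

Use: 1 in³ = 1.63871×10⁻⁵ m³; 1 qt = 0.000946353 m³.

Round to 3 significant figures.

0.00138 qt

64.4 in³/day → 1.22145×10⁻⁸ m³/s
1.78 min → 106.8 s
V = Q × t = 1.22145×10⁻⁸ × 106.8 = 1.30451×10⁻⁶ m³
In qt: 1.30451×10⁻⁶ / 0.000946353 = 0.00137846 qt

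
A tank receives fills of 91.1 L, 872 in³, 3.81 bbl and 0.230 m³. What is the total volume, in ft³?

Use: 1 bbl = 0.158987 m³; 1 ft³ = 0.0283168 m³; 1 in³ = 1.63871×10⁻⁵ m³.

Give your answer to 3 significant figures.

91.1 L × 0.001 = 0.0911 m³
872 in³ × 1.63871×10⁻⁵ = 0.0142896 m³
3.81 bbl × 0.158987 = 0.60574 m³
0.230 m³ (already m³)
Total: 0.0911 + 0.0142896 + 0.60574 + 0.23 = 0.94113 m³
In ft³: 0.94113 / 0.0283168 = 33.2357 ft³

33.2 ft³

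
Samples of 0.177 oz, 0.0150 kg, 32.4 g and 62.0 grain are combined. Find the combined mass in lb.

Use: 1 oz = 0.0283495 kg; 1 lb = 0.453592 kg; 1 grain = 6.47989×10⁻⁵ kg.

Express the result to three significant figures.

0.124 lb

0.177 oz × 0.0283495 = 0.00501786 kg
0.0150 kg (already kg)
32.4 g × 0.001 = 0.0324 kg
62.0 grain × 6.47989×10⁻⁵ = 0.00401753 kg
Total: 0.00501786 + 0.015 + 0.0324 + 0.00401753 = 0.0564354 kg
In lb: 0.0564354 / 0.453592 = 0.124419 lb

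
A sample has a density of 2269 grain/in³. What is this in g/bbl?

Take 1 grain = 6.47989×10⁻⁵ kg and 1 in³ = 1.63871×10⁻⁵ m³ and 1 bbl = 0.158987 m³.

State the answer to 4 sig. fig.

1.426×10⁶ g/bbl

2269 grain/in³ × 6.47989×10⁻⁵ kg/grain ÷ 1.63871×10⁻⁵ m³/in³ = 8972.22 kg/m³
8972.22 kg/m³ ÷ 0.001 kg/g × 0.158987 m³/bbl = 1.42647×10⁶ g/bbl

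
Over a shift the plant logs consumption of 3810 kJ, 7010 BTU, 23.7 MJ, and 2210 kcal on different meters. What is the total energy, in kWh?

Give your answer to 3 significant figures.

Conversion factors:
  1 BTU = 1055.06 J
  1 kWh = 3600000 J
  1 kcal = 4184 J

3810 kJ × 1000 → 3.81×10⁶ J
7010 BTU × 1055.06 → 7.39597×10⁶ J
23.7 MJ × 1000000 → 2.37×10⁷ J
2210 kcal × 4184 → 9.24664×10⁶ J
Combined: 3.81×10⁶ + 7.39597×10⁶ + 2.37×10⁷ + 9.24664×10⁶ = 4.41526×10⁷ J
In kWh: 4.41526×10⁷ / 3600000 = 12.2646 kWh

12.3 kWh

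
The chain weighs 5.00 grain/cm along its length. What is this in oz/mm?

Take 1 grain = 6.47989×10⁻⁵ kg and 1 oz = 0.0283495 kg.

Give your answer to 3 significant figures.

0.00114 oz/mm

5.00 grain/cm × 6.47989×10⁻⁵ kg/grain ÷ 0.01 m/cm = 0.0323994 kg/m
0.0323994 kg/m ÷ 0.0283495 kg/oz × 0.001 m/mm = 0.00114286 oz/mm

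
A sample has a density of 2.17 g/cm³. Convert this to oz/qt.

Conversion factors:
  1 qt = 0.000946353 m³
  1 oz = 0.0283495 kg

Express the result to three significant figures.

2.17 g/cm³ × 0.001 kg/g ÷ 10⁻⁶ m³/cm³ = 2170 kg/m³
2170 kg/m³ ÷ 0.0283495 kg/oz × 0.000946353 m³/qt = 72.4382 oz/qt

72.4 oz/qt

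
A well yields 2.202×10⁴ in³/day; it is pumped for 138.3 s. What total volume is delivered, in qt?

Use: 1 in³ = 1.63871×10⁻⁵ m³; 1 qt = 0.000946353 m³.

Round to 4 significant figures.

0.6103 qt

2.202×10⁴ in³/day → 4.17643×10⁻⁶ m³/s
V = Q × t = 4.17643×10⁻⁶ × 138.3 = 5.776×10⁻⁴ m³
In qt: 5.776×10⁻⁴ / 0.000946353 = 0.610343 qt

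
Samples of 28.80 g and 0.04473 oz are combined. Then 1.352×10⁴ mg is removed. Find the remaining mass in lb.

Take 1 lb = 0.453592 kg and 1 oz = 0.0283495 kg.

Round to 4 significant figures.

28.80 g × 0.001 → 0.0288 kg
0.04473 oz × 0.0283495 → 0.00126807 kg
1.352×10⁴ mg × 10⁻⁶ → 0.01352 kg
Result: 0.0288 + 0.00126807 − 0.01352 = 0.0165481 kg
In lb: 0.0165481 / 0.453592 = 0.0364823 lb

0.03648 lb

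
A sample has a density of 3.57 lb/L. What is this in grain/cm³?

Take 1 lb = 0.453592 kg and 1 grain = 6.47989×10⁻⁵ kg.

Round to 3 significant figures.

25.0 grain/cm³

3.57 lb/L × 0.453592 kg/lb ÷ 0.001 m³/L = 1619.32 kg/m³
1619.32 kg/m³ ÷ 6.47989×10⁻⁵ kg/grain × 10⁻⁶ m³/cm³ = 24.9899 grain/cm³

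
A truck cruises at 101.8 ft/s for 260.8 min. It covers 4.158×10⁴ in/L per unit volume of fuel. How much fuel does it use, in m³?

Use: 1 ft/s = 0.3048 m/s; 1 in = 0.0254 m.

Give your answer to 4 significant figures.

101.8 ft/s → 31.0286 m/s
260.8 min → 15648 s
d = v × t = 31.0286 × 15648 = 485536 m
4.158×10⁴ in/L → 1.05613×10⁶ m/m³
V = d / (distance per unit fuel) = 485536 / 1.05613×10⁶ = 0.459731 m³

0.4597 m³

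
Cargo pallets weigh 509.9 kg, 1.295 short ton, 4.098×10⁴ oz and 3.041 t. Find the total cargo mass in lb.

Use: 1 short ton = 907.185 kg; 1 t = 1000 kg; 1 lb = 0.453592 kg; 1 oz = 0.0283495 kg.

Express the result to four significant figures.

509.9 kg (already kg)
1.295 short ton × 907.185 → 1174.8 kg
4.098×10⁴ oz × 0.0283495 → 1161.76 kg
3.041 t × 1000 → 3041 kg
Combined: 509.9 + 1174.8 + 1161.76 + 3041 = 5887.46 kg
In lb: 5887.46 / 0.453592 = 12979.6 lb

1.298×10⁴ lb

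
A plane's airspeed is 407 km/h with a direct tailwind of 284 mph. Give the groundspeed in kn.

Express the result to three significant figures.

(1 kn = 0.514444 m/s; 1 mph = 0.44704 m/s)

407 km/h × (1/3.6) = 113.056 m/s
284 mph × 0.44704 = 126.959 m/s
Combined: 113.056 + 126.959 = 240.015 m/s
In kn: 240.015 / 0.514444 = 466.552 kn

467 kn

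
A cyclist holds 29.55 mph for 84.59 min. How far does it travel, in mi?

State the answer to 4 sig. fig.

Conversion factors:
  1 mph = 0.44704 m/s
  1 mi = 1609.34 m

29.55 mph × 0.44704 = 13.21 m/s
84.59 min × 60 = 5075.4 s
d = v × t = 13.21 m/s × 5075.4 s = 67046 m
67046 m ÷ (1609.34 m/mi) = 41.6606 mi

41.66 mi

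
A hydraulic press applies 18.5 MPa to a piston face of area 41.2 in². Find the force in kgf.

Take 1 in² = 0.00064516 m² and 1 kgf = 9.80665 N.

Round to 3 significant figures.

5.01×10⁴ kgf

18.5 MPa × 1000000 → 1.85×10⁷ Pa
41.2 in² × 0.00064516 → 0.0265806 m²
F = P × A = 1.85×10⁷ Pa × 0.0265806 m² = 491741 N
491741 N ÷ (9.80665 N/kgf) = 50143.6 kgf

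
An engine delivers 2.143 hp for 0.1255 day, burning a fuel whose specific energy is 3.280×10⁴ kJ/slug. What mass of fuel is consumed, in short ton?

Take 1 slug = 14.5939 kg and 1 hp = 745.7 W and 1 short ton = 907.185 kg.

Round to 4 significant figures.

2.143 hp → 1598.04 W
0.1255 day → 10843.2 s
E = P × t = 1598.04 × 10843.2 = 1.73279×10⁷ J
3.280×10⁴ kJ/slug → 2.24751×10⁶ J/kg
m = E / e_s = 1.73279×10⁷ / 2.24751×10⁶ = 7.70982 kg
In short ton: 7.70982 / 907.185 = 0.00849862 short ton

0.008499 short ton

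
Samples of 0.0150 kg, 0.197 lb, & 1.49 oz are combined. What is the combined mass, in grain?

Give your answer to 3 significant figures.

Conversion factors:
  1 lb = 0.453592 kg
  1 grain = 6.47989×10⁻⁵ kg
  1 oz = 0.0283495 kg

2260 grain

0.0150 kg (already kg)
0.197 lb × 0.453592 → 0.0893576 kg
1.49 oz × 0.0283495 → 0.0422408 kg
Combined: 0.015 + 0.0893576 + 0.0422408 = 0.146598 kg
In grain: 0.146598 / 6.47989×10⁻⁵ = 2262.35 grain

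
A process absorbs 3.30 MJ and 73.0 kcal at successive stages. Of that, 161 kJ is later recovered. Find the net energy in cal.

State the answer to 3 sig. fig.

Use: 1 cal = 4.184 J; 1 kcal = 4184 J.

8.23×10⁵ cal

3.30 MJ × 1000000 → 3.3×10⁶ J
73.0 kcal × 4184 → 305432 J
161 kJ × 1000 → 161000 J
Net: 3.3×10⁶ + 305432 − 161000 = 3.44443×10⁶ J
In cal: 3.44443×10⁶ / 4.184 = 823239 cal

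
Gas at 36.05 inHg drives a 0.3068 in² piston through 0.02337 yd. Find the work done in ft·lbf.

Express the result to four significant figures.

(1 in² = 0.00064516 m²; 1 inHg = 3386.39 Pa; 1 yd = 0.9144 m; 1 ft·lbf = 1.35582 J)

36.05 inHg → 122079 Pa
0.3068 in² → 1.97935×10⁻⁴ m²
F = P × A = 122079 × 1.97935×10⁻⁴ = 24.1637 N
0.02337 yd → 0.0213695 m
W = F × d = 24.1637 × 0.0213695 = 0.516366 J
In ft·lbf: 0.516366 / 1.35582 = 0.380851 ft·lbf

0.3809 ft·lbf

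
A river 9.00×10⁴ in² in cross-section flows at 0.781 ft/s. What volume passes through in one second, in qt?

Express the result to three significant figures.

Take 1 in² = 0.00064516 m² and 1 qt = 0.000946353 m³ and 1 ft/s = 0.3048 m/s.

1.46×10⁴ qt

0.781 ft/s × 0.3048 = 0.238049 m/s
9.00×10⁴ in² × 0.00064516 = 58.0644 m²
V = v × A × t = 0.238049 m/s × 58.0644 m² × 1 s = 13.8222 m³
13.8222 m³ ÷ (0.000946353 m³/qt) = 14605.8 qt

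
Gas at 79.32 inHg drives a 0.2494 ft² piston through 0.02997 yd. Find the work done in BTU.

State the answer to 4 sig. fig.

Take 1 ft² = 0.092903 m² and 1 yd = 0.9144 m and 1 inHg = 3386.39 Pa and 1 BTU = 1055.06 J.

79.32 inHg → 268608 Pa
0.2494 ft² → 0.02317 m²
F = P × A = 268608 × 0.02317 = 6223.65 N
0.02997 yd → 0.0274046 m
W = F × d = 6223.65 × 0.0274046 = 170.557 J
In BTU: 170.557 / 1055.06 = 0.161656 BTU

0.1617 BTU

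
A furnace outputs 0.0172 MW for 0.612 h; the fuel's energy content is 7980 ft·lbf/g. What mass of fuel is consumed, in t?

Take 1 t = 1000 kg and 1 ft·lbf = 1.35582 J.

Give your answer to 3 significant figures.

0.00350 t

0.0172 MW → 17200 W
0.612 h → 2203.2 s
E = P × t = 17200 × 2203.2 = 3.7895×10⁷ J
7980 ft·lbf/g → 1.08194×10⁷ J/kg
m = E / e_s = 3.7895×10⁷ / 1.08194×10⁷ = 3.5025 kg
In t: 3.5025 / 1000 = 0.0035025 t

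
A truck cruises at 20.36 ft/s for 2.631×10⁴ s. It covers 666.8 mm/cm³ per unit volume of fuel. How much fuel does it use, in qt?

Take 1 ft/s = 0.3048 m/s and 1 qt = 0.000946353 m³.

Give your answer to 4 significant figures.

20.36 ft/s → 6.20573 m/s
d = v × t = 6.20573 × 26310 = 163273 m
666.8 mm/cm³ → 666800 m/m³
V = d / (distance per unit fuel) = 163273 / 666800 = 0.244861 m³
In qt: 0.244861 / 0.000946353 = 258.742 qt

258.7 qt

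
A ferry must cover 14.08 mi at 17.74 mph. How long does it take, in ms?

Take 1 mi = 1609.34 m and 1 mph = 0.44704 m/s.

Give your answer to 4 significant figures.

14.08 mi × 1609.34 = 22659.5 m
17.74 mph × 0.44704 = 7.93049 m/s
t = d / v = 22659.5 m / 7.93049 m/s = 2857.26 s
2857.26 s ÷ (0.001 s/ms) = 2.85726×10⁶ ms

2.857×10⁶ ms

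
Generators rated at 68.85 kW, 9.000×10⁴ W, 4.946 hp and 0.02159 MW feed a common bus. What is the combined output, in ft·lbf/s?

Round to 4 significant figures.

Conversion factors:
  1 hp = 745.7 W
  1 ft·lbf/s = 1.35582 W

68.85 kW × 1000 = 68850 W
9.000×10⁴ W (already W)
4.946 hp × 745.7 = 3688.23 W
0.02159 MW × 1000000 = 21590 W
Sum: 68850 + 90000 + 3688.23 + 21590 = 184128 W
In ft·lbf/s: 184128 / 1.35582 = 135806 ft·lbf/s

1.358×10⁵ ft·lbf/s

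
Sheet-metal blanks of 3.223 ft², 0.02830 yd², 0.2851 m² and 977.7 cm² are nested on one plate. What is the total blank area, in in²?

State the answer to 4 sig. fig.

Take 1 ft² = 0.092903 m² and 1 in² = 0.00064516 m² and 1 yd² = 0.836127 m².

1094 in²

3.223 ft² × 0.092903 = 0.299426 m²
0.02830 yd² × 0.836127 = 0.0236624 m²
0.2851 m² (already m²)
977.7 cm² × 0.0001 = 0.09777 m²
Total: 0.299426 + 0.0236624 + 0.2851 + 0.09777 = 0.705958 m²
In in²: 0.705958 / 0.00064516 = 1094.24 in²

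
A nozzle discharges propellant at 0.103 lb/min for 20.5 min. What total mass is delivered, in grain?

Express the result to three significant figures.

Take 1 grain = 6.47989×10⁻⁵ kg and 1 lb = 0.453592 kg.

1.48×10⁴ grain

0.103 lb/min → 7.78666×10⁻⁴ kg/s
20.5 min → 1230 s
m = ṁ × t = 7.78666×10⁻⁴ × 1230 = 0.957759 kg
In grain: 0.957759 / 6.47989×10⁻⁵ = 14780.5 grain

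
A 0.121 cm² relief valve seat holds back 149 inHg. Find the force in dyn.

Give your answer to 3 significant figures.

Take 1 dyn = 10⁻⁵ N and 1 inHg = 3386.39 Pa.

149 inHg × 3386.39 → 504572 Pa
0.121 cm² × 0.0001 → 1.21×10⁻⁵ m²
F = P × A = 504572 Pa × 1.21×10⁻⁵ m² = 6.10532 N
6.10532 N ÷ (10⁻⁵ N/dyn) = 610532 dyn

6.11×10⁵ dyn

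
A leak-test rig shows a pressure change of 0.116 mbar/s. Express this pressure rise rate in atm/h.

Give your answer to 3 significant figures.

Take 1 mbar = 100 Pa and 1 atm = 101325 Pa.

0.116 mbar/s × 100 Pa/mbar = 11.6 Pa/s
11.6 Pa/s ÷ 101325 Pa/atm × 3600 s/h = 0.412139 atm/h

0.412 atm/h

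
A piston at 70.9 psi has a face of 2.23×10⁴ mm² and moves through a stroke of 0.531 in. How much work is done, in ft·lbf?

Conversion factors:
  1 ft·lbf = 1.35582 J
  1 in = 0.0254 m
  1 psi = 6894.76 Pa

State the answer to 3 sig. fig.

70.9 psi → 488838 Pa
2.23×10⁴ mm² → 0.0223 m²
F = P × A = 488838 × 0.0223 = 10901.1 N
0.531 in → 0.0134874 m
W = F × d = 10901.1 × 0.0134874 = 147.027 J
In ft·lbf: 147.027 / 1.35582 = 108.441 ft·lbf

108 ft·lbf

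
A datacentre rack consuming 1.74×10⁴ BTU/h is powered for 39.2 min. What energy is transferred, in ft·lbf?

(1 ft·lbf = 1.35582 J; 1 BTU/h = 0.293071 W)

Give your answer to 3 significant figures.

8.85×10⁶ ft·lbf

1.74×10⁴ BTU/h × 0.293071 = 5099.44 W
39.2 min × 60 = 2352 s
E = P × t = 5099.44 W × 2352 s = 1.19939×10⁷ J
1.19939×10⁷ J ÷ (1.35582 J/ft·lbf) = 8.84623×10⁶ ft·lbf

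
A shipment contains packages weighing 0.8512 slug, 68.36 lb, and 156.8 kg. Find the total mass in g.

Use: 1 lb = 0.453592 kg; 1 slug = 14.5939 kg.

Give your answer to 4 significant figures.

2.002×10⁵ g

0.8512 slug × 14.5939 = 12.4223 kg
68.36 lb × 0.453592 = 31.0075 kg
156.8 kg (already kg)
Total: 12.4223 + 31.0075 + 156.8 = 200.23 kg
In g: 200.23 / 0.001 = 200230 g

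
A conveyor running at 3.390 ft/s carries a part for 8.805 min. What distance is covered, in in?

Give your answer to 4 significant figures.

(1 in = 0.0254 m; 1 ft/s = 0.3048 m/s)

3.390 ft/s × 0.3048 = 1.03327 m/s
8.805 min × 60 = 528.3 s
d = v × t = 1.03327 m/s × 528.3 s = 545.877 m
545.877 m ÷ (0.0254 m/in) = 21491.2 in

2.149×10⁴ in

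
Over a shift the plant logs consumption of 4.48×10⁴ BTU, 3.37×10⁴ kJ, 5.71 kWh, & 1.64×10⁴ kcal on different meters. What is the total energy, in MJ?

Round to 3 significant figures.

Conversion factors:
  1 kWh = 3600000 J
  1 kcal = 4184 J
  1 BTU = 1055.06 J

4.48×10⁴ BTU × 1055.06 → 4.72667×10⁷ J
3.37×10⁴ kJ × 1000 → 3.37×10⁷ J
5.71 kWh × 3600000 → 2.0556×10⁷ J
1.64×10⁴ kcal × 4184 → 6.86176×10⁷ J
Total: 4.72667×10⁷ + 3.37×10⁷ + 2.0556×10⁷ + 6.86176×10⁷ = 1.7014×10⁸ J
In MJ: 1.7014×10⁸ / 1000000 = 170.14 MJ

170 MJ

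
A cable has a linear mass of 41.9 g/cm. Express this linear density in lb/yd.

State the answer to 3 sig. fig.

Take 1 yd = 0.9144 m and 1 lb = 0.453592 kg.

8.45 lb/yd

41.9 g/cm × 0.001 kg/g ÷ 0.01 m/cm = 4.19 kg/m
4.19 kg/m ÷ 0.453592 kg/lb × 0.9144 m/yd = 8.44666 lb/yd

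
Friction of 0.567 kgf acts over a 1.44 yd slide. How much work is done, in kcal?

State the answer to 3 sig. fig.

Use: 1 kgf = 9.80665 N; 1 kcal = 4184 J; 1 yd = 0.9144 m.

0.567 kgf × 9.80665 = 5.56037 N
1.44 yd × 0.9144 = 1.31674 m
W = F × d = 5.56037 N × 1.31674 m = 7.32156 J
7.32156 J ÷ (4184 J/kcal) = 0.00174989 kcal

0.00175 kcal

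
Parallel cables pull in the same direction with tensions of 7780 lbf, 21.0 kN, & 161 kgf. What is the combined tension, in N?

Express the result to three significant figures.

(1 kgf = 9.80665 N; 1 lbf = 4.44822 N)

7780 lbf × 4.44822 = 34607.2 N
21.0 kN × 1000 = 21000 N
161 kgf × 9.80665 = 1578.87 N
Total: 34607.2 + 21000 + 1578.87 = 57186.1 N

5.72×10⁴ N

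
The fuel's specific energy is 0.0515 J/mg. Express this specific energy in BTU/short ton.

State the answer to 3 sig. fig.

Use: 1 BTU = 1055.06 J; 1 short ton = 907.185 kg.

4.43×10⁴ BTU/short ton

0.0515 J/mg ÷ 10⁻⁶ kg/mg = 51500 J/kg
51500 J/kg ÷ 1055.06 J/BTU × 907.185 kg/short ton = 44281.9 BTU/short ton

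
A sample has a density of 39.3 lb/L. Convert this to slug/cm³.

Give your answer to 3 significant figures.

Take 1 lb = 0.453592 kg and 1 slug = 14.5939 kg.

39.3 lb/L × 0.453592 kg/lb ÷ 0.001 m³/L = 17826.2 kg/m³
17826.2 kg/m³ ÷ 14.5939 kg/slug × 10⁻⁶ m³/cm³ = 0.00122148 slug/cm³

0.00122 slug/cm³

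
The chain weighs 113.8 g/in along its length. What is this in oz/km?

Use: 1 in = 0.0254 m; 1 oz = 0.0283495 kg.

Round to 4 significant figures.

1.580×10⁵ oz/km

113.8 g/in × 0.001 kg/g ÷ 0.0254 m/in = 4.48031 kg/m
4.48031 kg/m ÷ 0.0283495 kg/oz × 1000 m/km = 158038 oz/km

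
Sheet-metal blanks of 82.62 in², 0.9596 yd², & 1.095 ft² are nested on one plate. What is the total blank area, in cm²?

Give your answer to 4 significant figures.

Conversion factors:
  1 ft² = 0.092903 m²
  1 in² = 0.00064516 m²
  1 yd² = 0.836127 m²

9574 cm²

82.62 in² × 0.00064516 = 0.0533031 m²
0.9596 yd² × 0.836127 = 0.802347 m²
1.095 ft² × 0.092903 = 0.101729 m²
Total: 0.0533031 + 0.802347 + 0.101729 = 0.957379 m²
In cm²: 0.957379 / 0.0001 = 9573.79 cm²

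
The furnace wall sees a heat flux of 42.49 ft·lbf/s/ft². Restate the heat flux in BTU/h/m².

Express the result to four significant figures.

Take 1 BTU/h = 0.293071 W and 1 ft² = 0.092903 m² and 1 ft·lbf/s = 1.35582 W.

2116 BTU/h/m²

42.49 ft·lbf/s/ft² × 1.35582 W/ft·lbf/s ÷ 0.092903 m²/ft² = 620.096 W/m²
620.096 W/m² ÷ 0.293071 W/BTU/h = 2115.86 BTU/h/m²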